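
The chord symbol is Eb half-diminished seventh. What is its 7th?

Eb half-diminished seventh is built on Eb; its 7th is a minor 7th above the root.
A seventh above E uses the letter D, and the minor 7th above Eb is Db.

Db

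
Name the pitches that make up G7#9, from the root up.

G B D F A#

Root G, quality dominant seventh sharp nine:
Root: G
Major 3rd (3rd): B
Perfect 5th (5th): D
Minor 7th (7th): F
Augmented 9th (9th): A#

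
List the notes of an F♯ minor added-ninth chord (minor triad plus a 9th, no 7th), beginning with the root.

F-sharp  A  C-sharp  G-sharp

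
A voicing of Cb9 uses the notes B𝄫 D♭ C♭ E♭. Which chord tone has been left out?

Cb9 = C♭, E♭, G♭, B𝄫, D♭. The voicing lacks the 5th (perfect 5th), G♭.

G♭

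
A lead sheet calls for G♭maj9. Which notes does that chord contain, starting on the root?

G♭, B♭, D♭, F, A♭

Root G♭, quality major ninth:
Root: G♭
Major 3rd (3rd): B♭
Perfect 5th (5th): D♭
Major 7th (7th): F
Major 9th (9th): A♭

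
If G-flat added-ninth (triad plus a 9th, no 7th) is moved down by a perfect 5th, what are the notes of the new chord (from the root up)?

G-flat down a perfect 5th → C-flat. New chord: C-flat added-ninth.
Root: C-flat
Major 3rd (3rd): E-flat
Perfect 5th (5th): G-flat
Major 9th (9th): D-flat

C-flat – E-flat – G-flat – D-flat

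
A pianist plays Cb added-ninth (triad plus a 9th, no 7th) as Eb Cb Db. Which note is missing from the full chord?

Gb

Cb added-ninth = Cb, Eb, Gb, Db. The voicing lacks the 5th (perfect 5th), Gb.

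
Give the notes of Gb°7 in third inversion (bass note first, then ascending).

Gb°7 = Gb–Bbb–Dbb–Fbb; third inversion → seventh (Fbb) lowest.

Fbb Gb Bbb Dbb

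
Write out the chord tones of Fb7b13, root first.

F♭, A♭, C♭, E𝄫, D𝄫

Fb7b13: dominant seventh flat thirteen on F♭.
F♭ — root
A♭ — major 3rd
C♭ — perfect 5th
E𝄫 — minor 7th
D𝄫 — minor 13th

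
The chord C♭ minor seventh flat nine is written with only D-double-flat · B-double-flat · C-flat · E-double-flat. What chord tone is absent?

The full C♭ minor seventh flat nine chord is C-flat, E-double-flat, G-flat, B-double-flat, D-double-flat.
Comparing with the voicing, the perfect 5th (5th) — G-flat — is absent.

G-flat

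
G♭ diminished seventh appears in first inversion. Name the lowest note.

Bbb

G♭ diminished seventh = Gb–Bbb–Dbb–Fbb. First inversion → third in the bass = Bbb.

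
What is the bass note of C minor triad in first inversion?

C minor triad = C–E-flat–G. First inversion → third in the bass = E-flat.

E-flat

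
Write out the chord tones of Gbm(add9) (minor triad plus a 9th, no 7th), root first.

Gbm(add9): minor added-ninth on Gb.
- root: Gb
- minor 3rd: Bbb
- perfect 5th: Db
- major 9th: Ab

Gb Bbb Db Ab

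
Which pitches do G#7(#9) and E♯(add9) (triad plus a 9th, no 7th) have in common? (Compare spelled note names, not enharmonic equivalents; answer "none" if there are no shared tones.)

B#

G#7(#9) = G#, B#, D#, F#, A##.
E♯(add9) = E#, G##, B#, F##.
Shared: B#.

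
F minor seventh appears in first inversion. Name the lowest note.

Ab

F minor seventh in root position is F–Ab–C–Eb.
First inversion places the third in the bass, which is Ab.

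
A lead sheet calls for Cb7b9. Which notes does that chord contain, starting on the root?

Cb7b9 is a dominant seventh flat nine built on Cb.
Cb — root
Eb — major 3rd
Gb — perfect 5th
Bbb — minor 7th
Dbb — minor 9th

Cb, Eb, Gb, Bbb, Dbb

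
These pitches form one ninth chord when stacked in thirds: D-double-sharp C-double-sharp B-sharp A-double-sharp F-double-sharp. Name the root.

Arranged so that each adjacent pair is a third by letter name: B-sharp – D-double-sharp – F-double-sharp – A-double-sharp – C-double-sharp.
The bottom of that stack, B-sharp, is the root (this is B-sharp major ninth).

B-sharp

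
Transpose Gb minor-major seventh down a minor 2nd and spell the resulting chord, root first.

A minor 2nd down from Gb is F, so the new chord is F minor-major seventh.
root → F
3rd (minor 3rd) → Ab
5th (perfect 5th) → C
7th (major 7th) → E

F Ab C E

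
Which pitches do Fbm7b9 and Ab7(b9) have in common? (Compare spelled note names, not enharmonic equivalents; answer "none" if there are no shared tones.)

none

Fbm7b9: Fb Abb Cb Ebb Gbb
Ab7(b9): Ab C Eb Gb Bbb
Common to both → none.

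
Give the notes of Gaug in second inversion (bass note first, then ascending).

Gaug = G–B–D#; second inversion → fifth (D#) lowest.

D#, G, B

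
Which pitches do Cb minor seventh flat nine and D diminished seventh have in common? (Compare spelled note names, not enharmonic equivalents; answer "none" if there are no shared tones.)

Cb

Cb minor seventh flat nine = Cb, Ebb, Gb, Bbb, Dbb.
D diminished seventh = D, F, Ab, Cb.
Shared: Cb.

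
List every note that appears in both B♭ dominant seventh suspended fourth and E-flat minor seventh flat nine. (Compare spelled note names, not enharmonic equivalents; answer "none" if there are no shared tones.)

B♭ dominant seventh suspended fourth = B-flat, E-flat, F, A-flat.
E-flat minor seventh flat nine = E-flat, G-flat, B-flat, D-flat, F-flat.
Shared: B-flat, E-flat.

B-flat E-flat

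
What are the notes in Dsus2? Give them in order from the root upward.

Root D, quality suspended second:
root → D
2nd (major 2nd) → E
5th (perfect 5th) → A

D – E – A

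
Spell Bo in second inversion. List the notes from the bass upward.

In root position, Bo is B–D–F.
Second inversion puts the fifth (F) in the bass.

F  B  D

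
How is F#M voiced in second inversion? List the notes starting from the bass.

C# – F# – A#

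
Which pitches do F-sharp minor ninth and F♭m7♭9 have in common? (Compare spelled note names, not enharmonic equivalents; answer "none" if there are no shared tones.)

none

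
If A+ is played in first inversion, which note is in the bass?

A+ in root position is A–C#–E#.
First inversion places the third in the bass, which is C#.

C#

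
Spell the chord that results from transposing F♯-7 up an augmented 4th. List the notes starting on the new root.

F# up an augmented 4th → B#. New chord: B# minor seventh.
Root: B#
Minor 3rd (3rd): D#
Perfect 5th (5th): F##
Minor 7th (7th): A#

B#  D#  F##  A#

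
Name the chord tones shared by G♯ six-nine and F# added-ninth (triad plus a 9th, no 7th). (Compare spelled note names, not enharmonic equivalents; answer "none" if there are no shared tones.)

G♯ six-nine: G-sharp B-sharp D-sharp E-sharp A-sharp
F# added-ninth: F-sharp A-sharp C-sharp G-sharp
Common to both → G-sharp, A-sharp.

G-sharp – A-sharp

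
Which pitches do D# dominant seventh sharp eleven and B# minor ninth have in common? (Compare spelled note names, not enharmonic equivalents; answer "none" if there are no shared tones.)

D#  F##  A#

D# dominant seventh sharp eleven: D# F## A# C# G##
B# minor ninth: B# D# F## A# C##
Common to both → D#, F##, A#.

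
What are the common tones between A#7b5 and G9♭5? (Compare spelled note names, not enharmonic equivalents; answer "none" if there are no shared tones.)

none

A#7b5 = A♯, C𝄪, E, G♯.
G9♭5 = G, B, D♭, F, A.
Shared: none.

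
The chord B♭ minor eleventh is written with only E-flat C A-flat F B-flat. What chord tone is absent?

D-flat

The full B♭ minor eleventh chord is B-flat, D-flat, F, A-flat, C, E-flat.
Comparing with the voicing, the minor 3rd (3rd) — D-flat — is absent.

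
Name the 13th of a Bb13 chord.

Root of Bb13 = B♭. The 13th is a major 13th: B♭ up a major 13th → G.

G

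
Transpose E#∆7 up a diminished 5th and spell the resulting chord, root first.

Transposed root: E# → B (diminished 5th up). So we spell B major seventh:
Root: B
Major 3rd (3rd): D#
Perfect 5th (5th): F#
Major 7th (7th): A#

B D# F# A#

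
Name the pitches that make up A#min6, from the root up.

Root A♯, quality minor sixth:
A♯ — root
C♯ — minor 3rd
E♯ — perfect 5th
F𝄪 — major 6th

A♯, C♯, E♯, F𝄪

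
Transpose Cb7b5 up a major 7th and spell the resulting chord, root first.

Bb D Fb Ab

A major 7th up from Cb is Bb, so the new chord is Bb dominant seventh flat five.
- root: Bb
- major 3rd: D
- diminished 5th: Fb
- minor 7th: Ab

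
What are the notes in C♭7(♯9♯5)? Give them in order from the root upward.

C♭7(♯9♯5): dominant seventh sharp nine sharp five on Cb.
- root: Cb
- major 3rd: Eb
- augmented 5th: G
- minor 7th: Bbb
- augmented 9th: D

Cb – Eb – G – Bbb – D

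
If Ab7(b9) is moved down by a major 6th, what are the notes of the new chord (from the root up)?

Cb, Eb, Gb, Bbb, Dbb

Transposed root: Ab → Cb (major 6th down). So we spell Cb dominant seventh flat nine:
root → Cb
3rd (major 3rd) → Eb
5th (perfect 5th) → Gb
7th (minor 7th) → Bbb
9th (minor 9th) → Dbb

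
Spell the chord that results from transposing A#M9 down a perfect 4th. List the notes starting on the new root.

E♯ G𝄪 B♯ D𝄪 F𝄪

A♯ down a perfect 4th → E♯. New chord: E♯ major ninth.
- root: E♯
- major 3rd: G𝄪
- perfect 5th: B♯
- major 7th: D𝄪
- major 9th: F𝄪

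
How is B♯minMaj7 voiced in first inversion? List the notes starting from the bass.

D#, F##, A##, B#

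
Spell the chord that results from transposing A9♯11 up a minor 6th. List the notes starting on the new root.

F A C Eb G B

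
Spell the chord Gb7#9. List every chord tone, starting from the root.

Gb7#9: dominant seventh sharp nine on Gb.
Root: Gb
Major 3rd (3rd): Bb
Perfect 5th (5th): Db
Minor 7th (7th): Fb
Augmented 9th (9th): A

Gb, Bb, Db, Fb, A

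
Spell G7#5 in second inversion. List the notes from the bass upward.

D# F G B

In root position, G7#5 is G–B–D#–F.
Second inversion puts the fifth (D#) in the bass.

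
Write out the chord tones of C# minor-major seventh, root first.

C# minor-major seventh is a minor-major seventh built on C-sharp.
Root: C-sharp
Minor 3rd (3rd): E
Perfect 5th (5th): G-sharp
Major 7th (7th): B-sharp

C-sharp, E, G-sharp, B-sharp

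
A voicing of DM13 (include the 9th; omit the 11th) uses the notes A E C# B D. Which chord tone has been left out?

DM13 = D, F#, A, C#, E, B. The voicing lacks the 3rd (major 3rd), F#.

F#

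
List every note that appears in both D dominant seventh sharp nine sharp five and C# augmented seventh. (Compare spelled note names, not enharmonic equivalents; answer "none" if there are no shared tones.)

E-sharp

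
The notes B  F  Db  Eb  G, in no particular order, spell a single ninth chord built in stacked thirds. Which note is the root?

Stacking in thirds gives Eb – G – B – Db – F, so Eb is the root — Eb dominant ninth sharp five.

Eb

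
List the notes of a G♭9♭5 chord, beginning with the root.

Gb, Bb, Dbb, Fb, Ab

G♭9♭5: dominant ninth flat five on Gb.
- root: Gb
- major 3rd: Bb
- diminished 5th: Dbb
- minor 7th: Fb
- major 9th: Ab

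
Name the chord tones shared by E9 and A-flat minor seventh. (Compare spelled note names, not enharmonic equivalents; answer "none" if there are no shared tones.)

none

E9: E G♯ B D F♯
A-flat minor seventh: A♭ C♭ E♭ G♭
Common to both → none.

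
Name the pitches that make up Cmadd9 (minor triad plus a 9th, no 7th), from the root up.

Root C, quality minor added-ninth:
root → C
3rd (minor 3rd) → E♭
5th (perfect 5th) → G
9th (major 9th) → D

C – E♭ – G – D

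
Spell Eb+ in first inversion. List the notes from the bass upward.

In root position, Eb+ is Eb–G–B.
First inversion puts the third (G) in the bass.

G, B, Eb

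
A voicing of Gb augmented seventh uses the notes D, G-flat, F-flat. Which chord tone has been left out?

B-flat

The full Gb augmented seventh chord is G-flat, B-flat, D, F-flat.
Comparing with the voicing, the major 3rd (3rd) — B-flat — is absent.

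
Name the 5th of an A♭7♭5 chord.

Ebb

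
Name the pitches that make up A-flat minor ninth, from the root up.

Root Ab, quality minor ninth:
root → Ab
3rd (minor 3rd) → Cb
5th (perfect 5th) → Eb
7th (minor 7th) → Gb
9th (major 9th) → Bb

Ab – Cb – Eb – Gb – Bb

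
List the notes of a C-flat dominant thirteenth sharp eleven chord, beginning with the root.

Root C♭, quality dominant thirteenth sharp eleven:
root → C♭
3rd (major 3rd) → E♭
5th (perfect 5th) → G♭
7th (minor 7th) → B𝄫
9th (major 9th) → D♭
11th (augmented 11th) → F
13th (major 13th) → A♭

C♭, E♭, G♭, B𝄫, D♭, F, A♭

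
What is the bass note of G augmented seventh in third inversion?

F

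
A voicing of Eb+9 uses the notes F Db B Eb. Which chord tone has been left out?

Eb+9 = Eb, G, B, Db, F. The voicing lacks the 3rd (major 3rd), G.

G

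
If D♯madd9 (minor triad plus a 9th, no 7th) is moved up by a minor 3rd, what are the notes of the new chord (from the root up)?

F#, A, C#, G#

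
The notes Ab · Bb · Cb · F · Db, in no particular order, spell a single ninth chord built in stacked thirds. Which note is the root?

Bb

Arranged so that each adjacent pair is a third by letter name: Bb – Db – F – Ab – Cb.
The bottom of that stack, Bb, is the root (this is Bb minor seventh flat nine).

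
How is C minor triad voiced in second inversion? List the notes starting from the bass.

G – C – Eb

In root position, C minor triad is C–Eb–G.
Second inversion puts the fifth (G) in the bass.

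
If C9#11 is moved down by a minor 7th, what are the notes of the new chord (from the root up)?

A minor 7th down from C is D, so the new chord is D dominant ninth sharp eleven.
- root: D
- major 3rd: F#
- perfect 5th: A
- minor 7th: C
- major 9th: E
- augmented 11th: G#

D, F#, A, C, E, G#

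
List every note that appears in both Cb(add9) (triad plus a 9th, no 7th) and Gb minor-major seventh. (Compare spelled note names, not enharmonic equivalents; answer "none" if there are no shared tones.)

Gb – Db

Cb(add9) = Cb, Eb, Gb, Db.
Gb minor-major seventh = Gb, Bbb, Db, F.
Shared: Gb, Db.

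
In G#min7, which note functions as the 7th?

G#min7 is built on G#; its 7th is a minor 7th above the root.
A seventh above G uses the letter F, and the minor 7th above G# is F#.

F#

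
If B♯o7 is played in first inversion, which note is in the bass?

D♯

B♯o7 in root position is B♯–D♯–F♯–A.
First inversion places the third in the bass, which is D♯.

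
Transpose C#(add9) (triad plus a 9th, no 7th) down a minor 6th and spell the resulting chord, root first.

E♯ – G𝄪 – B♯ – F𝄪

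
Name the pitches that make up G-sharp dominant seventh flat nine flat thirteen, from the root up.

G-sharp  B-sharp  D-sharp  F-sharp  A  E

G-sharp dominant seventh flat nine flat thirteen: dominant seventh flat nine flat thirteen on G-sharp.
G-sharp — root
B-sharp — major 3rd
D-sharp — perfect 5th
F-sharp — minor 7th
A — minor 9th
E — minor 13th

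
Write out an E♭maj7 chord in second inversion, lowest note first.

Bb, D, Eb, G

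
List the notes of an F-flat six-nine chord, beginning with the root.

F♭, A♭, C♭, D♭, G♭

F-flat six-nine: six-nine on F♭.
Root: F♭
Major 3rd (3rd): A♭
Perfect 5th (5th): C♭
Major 6th (6th): D♭
Major 9th (9th): G♭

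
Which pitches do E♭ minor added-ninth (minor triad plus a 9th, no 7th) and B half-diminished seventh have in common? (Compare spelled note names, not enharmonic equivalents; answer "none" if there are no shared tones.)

E♭ minor added-ninth = E-flat, G-flat, B-flat, F.
B half-diminished seventh = B, D, F, A.
Shared: F.

F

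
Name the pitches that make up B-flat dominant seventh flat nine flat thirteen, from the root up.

B-flat  D  F  A-flat  C-flat  G-flat

B-flat dominant seventh flat nine flat thirteen: dominant seventh flat nine flat thirteen on B-flat.
root → B-flat
3rd (major 3rd) → D
5th (perfect 5th) → F
7th (minor 7th) → A-flat
9th (minor 9th) → C-flat
13th (minor 13th) → G-flat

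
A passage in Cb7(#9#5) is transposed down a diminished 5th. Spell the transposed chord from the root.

F, A, C♯, E♭, G♯

C♭ down a diminished 5th → F. New chord: F dominant seventh sharp nine sharp five.
Root: F
Major 3rd (3rd): A
Augmented 5th (5th): C♯
Minor 7th (7th): E♭
Augmented 9th (9th): G♯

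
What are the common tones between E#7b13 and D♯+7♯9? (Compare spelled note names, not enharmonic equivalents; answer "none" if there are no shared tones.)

D♯, C♯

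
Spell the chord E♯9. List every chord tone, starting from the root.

Root E♯, quality dominant ninth:
root → E♯
3rd (major 3rd) → G𝄪
5th (perfect 5th) → B♯
7th (minor 7th) → D♯
9th (major 9th) → F𝄪

E♯  G𝄪  B♯  D♯  F𝄪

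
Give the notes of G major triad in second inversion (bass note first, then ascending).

D G B

In root position, G major triad is G–B–D.
Second inversion puts the fifth (D) in the bass.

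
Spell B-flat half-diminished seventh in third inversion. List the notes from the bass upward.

B-flat half-diminished seventh = Bb–Db–Fb–Ab; third inversion → seventh (Ab) lowest.

Ab Bb Db Fb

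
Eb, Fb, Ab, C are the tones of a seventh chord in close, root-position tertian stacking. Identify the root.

Fb

Arranged so that each adjacent pair is a third by letter name: Fb – Ab – C – Eb.
The bottom of that stack, Fb, is the root (this is Fb augmented major seventh).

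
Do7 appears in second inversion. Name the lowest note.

Ab

Do7 = D–F–Ab–Cb. Second inversion → fifth in the bass = Ab.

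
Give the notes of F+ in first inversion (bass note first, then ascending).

A  C♯  F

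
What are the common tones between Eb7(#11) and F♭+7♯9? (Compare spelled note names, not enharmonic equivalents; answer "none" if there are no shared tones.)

Eb7(#11) = Eb, G, Bb, Db, A.
F♭+7♯9 = Fb, Ab, C, Ebb, G.
Shared: G.

G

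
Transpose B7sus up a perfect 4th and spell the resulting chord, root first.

E, A, B, D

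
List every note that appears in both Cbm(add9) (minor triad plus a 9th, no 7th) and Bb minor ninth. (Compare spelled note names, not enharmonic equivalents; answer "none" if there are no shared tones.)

Db

Cbm(add9): Cb Ebb Gb Db
Bb minor ninth: Bb Db F Ab C
Common to both → Db.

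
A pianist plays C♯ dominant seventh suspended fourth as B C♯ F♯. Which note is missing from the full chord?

G♯

C♯ dominant seventh suspended fourth = C♯, F♯, G♯, B. The voicing lacks the 5th (perfect 5th), G♯.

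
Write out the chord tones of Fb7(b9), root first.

Fb, Ab, Cb, Ebb, Gbb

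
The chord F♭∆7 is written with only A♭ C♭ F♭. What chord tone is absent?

E♭

The full F♭∆7 chord is F♭, A♭, C♭, E♭.
Comparing with the voicing, the major 7th (7th) — E♭ — is absent.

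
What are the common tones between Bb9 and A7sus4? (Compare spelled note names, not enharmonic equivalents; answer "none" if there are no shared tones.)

Bb9 = Bb, D, F, Ab, C.
A7sus4 = A, D, E, G.
Shared: D.

D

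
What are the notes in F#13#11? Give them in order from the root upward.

F#13#11: dominant thirteenth sharp eleven on F#.
F# — root
A# — major 3rd
C# — perfect 5th
E — minor 7th
G# — major 9th
B# — augmented 11th
D# — major 13th

F# A# C# E G# B# D#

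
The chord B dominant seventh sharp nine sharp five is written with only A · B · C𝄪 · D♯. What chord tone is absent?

B dominant seventh sharp nine sharp five = B, D♯, F𝄪, A, C𝄪. The voicing lacks the 5th (augmented 5th), F𝄪.

F𝄪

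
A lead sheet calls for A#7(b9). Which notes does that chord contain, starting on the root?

A#7(b9) is a dominant seventh flat nine built on A#.
Root: A#
Major 3rd (3rd): C##
Perfect 5th (5th): E#
Minor 7th (7th): G#
Minor 9th (9th): B

A# – C## – E# – G# – B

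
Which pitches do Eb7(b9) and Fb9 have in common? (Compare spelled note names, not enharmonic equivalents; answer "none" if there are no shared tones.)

F♭

Eb7(b9) = E♭, G, B♭, D♭, F♭.
Fb9 = F♭, A♭, C♭, E𝄫, G♭.
Shared: F♭.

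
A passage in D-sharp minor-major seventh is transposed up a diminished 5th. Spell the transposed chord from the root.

A – C – E – G#

D# up a diminished 5th → A. New chord: A minor-major seventh.
Root: A
Minor 3rd (3rd): C
Perfect 5th (5th): E
Major 7th (7th): G#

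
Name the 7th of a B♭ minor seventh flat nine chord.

A-flat

B♭ minor seventh flat nine is built on B-flat; its 7th is a minor 7th above the root.
A seventh above B uses the letter A, and the minor 7th above B-flat is A-flat.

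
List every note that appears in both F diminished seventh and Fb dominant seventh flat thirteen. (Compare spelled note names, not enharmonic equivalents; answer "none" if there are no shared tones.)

F diminished seventh: F A-flat C-flat E-double-flat
Fb dominant seventh flat thirteen: F-flat A-flat C-flat E-double-flat D-double-flat
Common to both → A-flat, C-flat, E-double-flat.

A-flat – C-flat – E-double-flat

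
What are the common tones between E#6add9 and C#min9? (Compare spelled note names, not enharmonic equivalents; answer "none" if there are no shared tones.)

E#6add9 = E#, G##, B#, C##, F##.
C#min9 = C#, E, G#, B, D#.
Shared: none.

none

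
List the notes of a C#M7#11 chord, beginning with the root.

C♯ E♯ G♯ B♯ F𝄪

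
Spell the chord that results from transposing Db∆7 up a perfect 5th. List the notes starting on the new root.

A perfect 5th up from Db is Ab, so the new chord is Ab major seventh.
- root: Ab
- major 3rd: C
- perfect 5th: Eb
- major 7th: G

Ab, C, Eb, G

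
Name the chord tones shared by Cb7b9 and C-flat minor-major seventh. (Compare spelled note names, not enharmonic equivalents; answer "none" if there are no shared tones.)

Cb7b9 = Cb, Eb, Gb, Bbb, Dbb.
C-flat minor-major seventh = Cb, Ebb, Gb, Bb.
Shared: Cb, Gb.

Cb  Gb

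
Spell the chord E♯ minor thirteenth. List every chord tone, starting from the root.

E♯ – G♯ – B♯ – D♯ – F𝄪 – A♯ – C𝄪

Root E♯, quality minor thirteenth:
- root: E♯
- minor 3rd: G♯
- perfect 5th: B♯
- minor 7th: D♯
- major 9th: F𝄪
- perfect 11th: A♯
- major 13th: C𝄪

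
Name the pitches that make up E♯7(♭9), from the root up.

E♯  G𝄪  B♯  D♯  F♯

E♯7(♭9): dominant seventh flat nine on E♯.
E♯ — root
G𝄪 — major 3rd
B♯ — perfect 5th
D♯ — minor 7th
F♯ — minor 9th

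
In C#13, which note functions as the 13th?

A♯

Root of C#13 = C♯. The 13th is a major 13th: C♯ up a major 13th → A♯.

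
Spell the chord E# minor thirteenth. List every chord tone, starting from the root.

E-sharp, G-sharp, B-sharp, D-sharp, F-double-sharp, A-sharp, C-double-sharp

E# minor thirteenth is a minor thirteenth built on E-sharp.
Root: E-sharp
Minor 3rd (3rd): G-sharp
Perfect 5th (5th): B-sharp
Minor 7th (7th): D-sharp
Major 9th (9th): F-double-sharp
Perfect 11th (11th): A-sharp
Major 13th (13th): C-double-sharp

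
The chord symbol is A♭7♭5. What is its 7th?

Gb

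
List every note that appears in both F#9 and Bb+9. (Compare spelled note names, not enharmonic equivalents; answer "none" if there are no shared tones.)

F#9 = F♯, A♯, C♯, E, G♯.
Bb+9 = B♭, D, F♯, A♭, C.
Shared: F♯.

F♯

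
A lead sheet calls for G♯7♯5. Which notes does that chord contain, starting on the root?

Root G#, quality augmented seventh:
G# — root
B# — major 3rd
D## — augmented 5th
F# — minor 7th

G#  B#  D##  F#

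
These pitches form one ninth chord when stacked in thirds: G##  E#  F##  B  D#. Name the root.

Stacking in thirds gives E# – G## – B – D# – F##, so E# is the root — E# dominant ninth flat five.

E#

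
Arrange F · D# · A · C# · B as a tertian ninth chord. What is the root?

Arranged so that each adjacent pair is a third by letter name: B – D# – F – A – C#.
The bottom of that stack, B, is the root (this is B dominant ninth flat five).

B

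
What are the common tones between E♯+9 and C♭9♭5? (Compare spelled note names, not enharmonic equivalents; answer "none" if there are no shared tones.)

E♯+9: E# G## B## D# F##
C♭9♭5: Cb Eb Gbb Bbb Db
Common to both → none.

none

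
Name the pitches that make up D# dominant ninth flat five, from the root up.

D-sharp  F-double-sharp  A  C-sharp  E-sharp

D# dominant ninth flat five is a dominant ninth flat five built on D-sharp.
D-sharp — root
F-double-sharp — major 3rd
A — diminished 5th
C-sharp — minor 7th
E-sharp — major 9th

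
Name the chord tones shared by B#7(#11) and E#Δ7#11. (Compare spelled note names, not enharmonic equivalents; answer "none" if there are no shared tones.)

B#7(#11) = B#, D##, F##, A#, E##.
E#Δ7#11 = E#, G##, B#, D##, A##.
Shared: B#, D##.

B#, D##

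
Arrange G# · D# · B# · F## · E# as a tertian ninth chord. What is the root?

E#

Stacking in thirds gives E# – G# – B# – D# – F##, so E# is the root — E# minor ninth.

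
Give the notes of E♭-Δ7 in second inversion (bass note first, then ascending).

Bb  D  Eb  Gb

In root position, E♭-Δ7 is Eb–Gb–Bb–D.
Second inversion puts the fifth (Bb) in the bass.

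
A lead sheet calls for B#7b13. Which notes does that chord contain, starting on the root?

B# – D## – F## – A# – G#

B#7b13: dominant seventh flat thirteen on B#.
root → B#
3rd (major 3rd) → D##
5th (perfect 5th) → F##
7th (minor 7th) → A#
13th (minor 13th) → G#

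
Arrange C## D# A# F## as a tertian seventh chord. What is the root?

D#

Stacking in thirds gives D# – F## – A# – C##, so D# is the root — D# major seventh.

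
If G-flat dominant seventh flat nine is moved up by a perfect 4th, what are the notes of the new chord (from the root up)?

Gb up a perfect 4th → Cb. New chord: Cb dominant seventh flat nine.
Cb — root
Eb — major 3rd
Gb — perfect 5th
Bbb — minor 7th
Dbb — minor 9th

Cb  Eb  Gb  Bbb  Dbb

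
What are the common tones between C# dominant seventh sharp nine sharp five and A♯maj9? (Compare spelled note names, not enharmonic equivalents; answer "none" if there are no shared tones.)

E#, G##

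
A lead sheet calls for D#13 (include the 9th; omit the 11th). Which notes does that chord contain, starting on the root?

D# F## A# C# E# B#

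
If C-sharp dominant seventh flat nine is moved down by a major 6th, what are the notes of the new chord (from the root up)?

E, G♯, B, D, F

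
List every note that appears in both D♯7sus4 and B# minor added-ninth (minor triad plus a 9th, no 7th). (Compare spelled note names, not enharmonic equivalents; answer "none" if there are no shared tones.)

D♯7sus4 = D#, G#, A#, C#.
B# minor added-ninth = B#, D#, F##, C##.
Shared: D#.

D#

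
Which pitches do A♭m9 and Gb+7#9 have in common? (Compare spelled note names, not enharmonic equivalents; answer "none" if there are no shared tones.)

G♭ – B♭

A♭m9 = A♭, C♭, E♭, G♭, B♭.
Gb+7#9 = G♭, B♭, D, F♭, A.
Shared: G♭, B♭.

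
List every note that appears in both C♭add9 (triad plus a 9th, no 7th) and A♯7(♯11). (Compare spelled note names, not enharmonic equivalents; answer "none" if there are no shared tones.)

C♭add9: Cb Eb Gb Db
A♯7(♯11): A# C## E# G# D##
Common to both → none.

none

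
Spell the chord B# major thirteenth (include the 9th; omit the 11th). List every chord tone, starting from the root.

B#  D##  F##  A##  C##  G##

Root B#, quality major thirteenth:
B# — root
D## — major 3rd
F## — perfect 5th
A## — major 7th
C## — major 9th
G## — major 13th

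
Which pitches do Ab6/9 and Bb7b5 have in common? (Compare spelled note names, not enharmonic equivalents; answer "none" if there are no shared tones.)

Ab, Bb

Ab6/9: Ab C Eb F Bb
Bb7b5: Bb D Fb Ab
Common to both → Ab, Bb.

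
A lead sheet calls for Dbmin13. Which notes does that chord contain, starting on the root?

Root Db, quality minor thirteenth:
- root: Db
- minor 3rd: Fb
- perfect 5th: Ab
- minor 7th: Cb
- major 9th: Eb
- perfect 11th: Gb
- major 13th: Bb

Db, Fb, Ab, Cb, Eb, Gb, Bb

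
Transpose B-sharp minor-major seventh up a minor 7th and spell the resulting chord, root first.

A-sharp, C-sharp, E-sharp, G-double-sharp

Transposed root: B-sharp → A-sharp (minor 7th up). So we spell A-sharp minor-major seventh:
- root: A-sharp
- minor 3rd: C-sharp
- perfect 5th: E-sharp
- major 7th: G-double-sharp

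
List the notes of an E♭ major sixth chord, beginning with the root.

E♭ major sixth: major sixth on E♭.
root → E♭
3rd (major 3rd) → G
5th (perfect 5th) → B♭
6th (major 6th) → C

E♭ G B♭ C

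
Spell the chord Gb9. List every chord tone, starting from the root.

Gb9 is a dominant ninth built on Gb.
Gb — root
Bb — major 3rd
Db — perfect 5th
Fb — minor 7th
Ab — major 9th

Gb  Bb  Db  Fb  Ab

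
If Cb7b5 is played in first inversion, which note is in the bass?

Eb

Cb7b5 = Cb–Eb–Gbb–Bbb. First inversion → third in the bass = Eb.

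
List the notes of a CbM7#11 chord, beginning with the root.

Root Cb, quality major seventh sharp eleven:
root → Cb
3rd (major 3rd) → Eb
5th (perfect 5th) → Gb
7th (major 7th) → Bb
11th (augmented 11th) → F

Cb – Eb – Gb – Bb – F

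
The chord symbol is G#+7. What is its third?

G#+7 is built on G#; its 3rd is a major 3rd above the root.
A third above G uses the letter B, and the major 3rd above G# is B#.

B#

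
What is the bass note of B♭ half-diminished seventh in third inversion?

A♭

B♭ half-diminished seventh in root position is B♭–D♭–F♭–A♭.
Third inversion places the seventh in the bass, which is A♭.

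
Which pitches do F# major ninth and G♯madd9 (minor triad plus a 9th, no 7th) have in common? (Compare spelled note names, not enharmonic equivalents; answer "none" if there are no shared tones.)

F# major ninth: F# A# C# E# G#
G♯madd9: G# B D# A#
Common to both → A#, G#.

A# G#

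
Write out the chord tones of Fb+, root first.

F♭ – A♭ – C

Root F♭, quality augmented triad:
root → F♭
3rd (major 3rd) → A♭
5th (augmented 5th) → C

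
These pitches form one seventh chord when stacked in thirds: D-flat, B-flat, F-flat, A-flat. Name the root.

B-flat

Arranged so that each adjacent pair is a third by letter name: B-flat – D-flat – F-flat – A-flat.
The bottom of that stack, B-flat, is the root (this is B-flat half-diminished seventh).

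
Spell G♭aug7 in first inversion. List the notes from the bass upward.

Bb – D – Fb – Gb

G♭aug7 = Gb–Bb–D–Fb; first inversion → third (Bb) lowest.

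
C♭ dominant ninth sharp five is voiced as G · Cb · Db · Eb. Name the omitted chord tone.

Bbb

C♭ dominant ninth sharp five = Cb, Eb, G, Bbb, Db. The voicing lacks the 7th (minor 7th), Bbb.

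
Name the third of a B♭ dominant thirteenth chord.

D

B♭ dominant thirteenth is built on B♭; its 3rd is a major 3rd above the root.
A third above B uses the letter D, and the major 3rd above B♭ is D.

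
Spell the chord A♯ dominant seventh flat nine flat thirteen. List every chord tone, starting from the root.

A♯ dominant seventh flat nine flat thirteen is a dominant seventh flat nine flat thirteen built on A#.
- root: A#
- major 3rd: C##
- perfect 5th: E#
- minor 7th: G#
- minor 9th: B
- minor 13th: F#

A#  C##  E#  G#  B  F#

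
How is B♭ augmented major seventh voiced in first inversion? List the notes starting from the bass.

B♭ augmented major seventh = B-flat–D–F-sharp–A; first inversion → third (D) lowest.

D, F-sharp, A, B-flat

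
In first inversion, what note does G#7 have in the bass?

G#7 = G#–B#–D#–F#. First inversion → third in the bass = B#.

B#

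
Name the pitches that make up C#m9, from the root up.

C#, E, G#, B, D#

C#m9 is a minor ninth built on C#.
C# — root
E — minor 3rd
G# — perfect 5th
B — minor 7th
D# — major 9th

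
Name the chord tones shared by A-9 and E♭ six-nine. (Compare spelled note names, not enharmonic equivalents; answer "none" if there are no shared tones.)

C  G

A-9: A C E G B
E♭ six-nine: Eb G Bb C F
Common to both → C, G.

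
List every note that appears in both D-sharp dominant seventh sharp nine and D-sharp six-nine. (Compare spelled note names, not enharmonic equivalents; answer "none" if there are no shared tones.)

D-sharp, F-double-sharp, A-sharp

D-sharp dominant seventh sharp nine = D-sharp, F-double-sharp, A-sharp, C-sharp, E-double-sharp.
D-sharp six-nine = D-sharp, F-double-sharp, A-sharp, B-sharp, E-sharp.
Shared: D-sharp, F-double-sharp, A-sharp.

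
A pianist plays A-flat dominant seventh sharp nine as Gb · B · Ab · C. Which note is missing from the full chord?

Eb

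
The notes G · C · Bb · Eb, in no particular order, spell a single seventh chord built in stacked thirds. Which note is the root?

Stacking in thirds gives C – Eb – G – Bb, so C is the root — C minor seventh.

C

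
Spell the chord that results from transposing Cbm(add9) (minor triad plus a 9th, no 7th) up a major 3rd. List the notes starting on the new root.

A major 3rd up from C♭ is E♭, so the new chord is E♭ minor added-ninth.
- root: E♭
- minor 3rd: G♭
- perfect 5th: B♭
- major 9th: F

E♭ G♭ B♭ F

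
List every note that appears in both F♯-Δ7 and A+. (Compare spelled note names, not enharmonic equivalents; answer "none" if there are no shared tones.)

A, C#, E#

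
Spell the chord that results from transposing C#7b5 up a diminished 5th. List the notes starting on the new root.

G, B, Db, F

A diminished 5th up from C# is G, so the new chord is G dominant seventh flat five.
G — root
B — major 3rd
Db — diminished 5th
F — minor 7th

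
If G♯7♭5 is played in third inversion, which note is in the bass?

G♯7♭5 = G#–B#–D–F#. Third inversion → seventh in the bass = F#.

F#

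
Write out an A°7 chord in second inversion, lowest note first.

Eb, Gb, A, C

A°7 = A–C–Eb–Gb; second inversion → fifth (Eb) lowest.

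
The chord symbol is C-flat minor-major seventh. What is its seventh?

B-flat

C-flat minor-major seventh is built on C-flat; its 7th is a major 7th above the root.
A seventh above C uses the letter B, and the major 7th above C-flat is B-flat.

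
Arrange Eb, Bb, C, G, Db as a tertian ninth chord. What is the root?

C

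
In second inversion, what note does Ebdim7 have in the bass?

Ebdim7 in root position is Eb–Gb–Bbb–Dbb.
Second inversion places the fifth in the bass, which is Bbb.

Bbb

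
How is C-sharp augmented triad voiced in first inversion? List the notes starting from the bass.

E-sharp G-double-sharp C-sharp

C-sharp augmented triad = C-sharp–E-sharp–G-double-sharp; first inversion → third (E-sharp) lowest.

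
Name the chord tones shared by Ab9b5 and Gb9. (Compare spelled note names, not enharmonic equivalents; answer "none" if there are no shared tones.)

A♭, G♭, B♭

Ab9b5: A♭ C E𝄫 G♭ B♭
Gb9: G♭ B♭ D♭ F♭ A♭
Common to both → A♭, G♭, B♭.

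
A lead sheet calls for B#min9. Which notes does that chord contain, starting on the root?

B#min9: minor ninth on B#.
root → B#
3rd (minor 3rd) → D#
5th (perfect 5th) → F##
7th (minor 7th) → A#
9th (major 9th) → C##

B#, D#, F##, A#, C##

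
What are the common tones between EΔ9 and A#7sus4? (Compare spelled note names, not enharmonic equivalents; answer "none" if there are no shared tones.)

EΔ9 = E, G#, B, D#, F#.
A#7sus4 = A#, D#, E#, G#.
Shared: G#, D#.

G#, D#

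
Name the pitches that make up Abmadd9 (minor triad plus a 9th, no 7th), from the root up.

Ab  Cb  Eb  Bb

Abmadd9 is a minor added-ninth built on Ab.
Ab — root
Cb — minor 3rd
Eb — perfect 5th
Bb — major 9th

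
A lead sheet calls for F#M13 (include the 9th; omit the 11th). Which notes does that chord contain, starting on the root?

F#M13 is a major thirteenth built on F#.
Root: F#
Major 3rd (3rd): A#
Perfect 5th (5th): C#
Major 7th (7th): E#
Major 9th (9th): G#
Major 13th (13th): D#

F#, A#, C#, E#, G#, D#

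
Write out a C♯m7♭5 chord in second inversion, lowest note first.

G B C♯ E

In root position, C♯m7♭5 is C♯–E–G–B.
Second inversion puts the fifth (G) in the bass.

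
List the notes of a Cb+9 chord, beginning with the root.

Cb Eb G Bbb Db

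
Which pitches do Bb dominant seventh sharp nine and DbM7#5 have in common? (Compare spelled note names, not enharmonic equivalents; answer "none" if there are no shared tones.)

F

Bb dominant seventh sharp nine: Bb D F Ab C#
DbM7#5: Db F A C
Common to both → F.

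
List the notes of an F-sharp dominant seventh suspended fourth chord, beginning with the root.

F-sharp – B – C-sharp – E

Root F-sharp, quality dominant seventh suspended fourth:
root → F-sharp
4th (perfect 4th) → B
5th (perfect 5th) → C-sharp
7th (minor 7th) → E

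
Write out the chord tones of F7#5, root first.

F A C# Eb

Root F, quality augmented seventh:
F — root
A — major 3rd
C# — augmented 5th
Eb — minor 7th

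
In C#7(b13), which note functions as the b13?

Root of C#7(b13) = C♯. The 13th is a minor 13th: C♯ up a minor 13th → A.

A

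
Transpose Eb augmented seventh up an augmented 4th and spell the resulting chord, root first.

E♭ up an augmented 4th → A. New chord: A augmented seventh.
root → A
3rd (major 3rd) → C♯
5th (augmented 5th) → E♯
7th (minor 7th) → G

A  C♯  E♯  G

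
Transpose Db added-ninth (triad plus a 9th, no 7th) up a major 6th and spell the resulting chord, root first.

B-flat, D, F, C

Transposed root: D-flat → B-flat (major 6th up). So we spell B-flat added-ninth:
- root: B-flat
- major 3rd: D
- perfect 5th: F
- major 9th: C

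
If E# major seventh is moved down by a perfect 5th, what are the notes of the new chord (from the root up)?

A-sharp C-double-sharp E-sharp G-double-sharp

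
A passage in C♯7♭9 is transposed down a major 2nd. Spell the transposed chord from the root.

B – D# – F# – A – C

Transposed root: C# → B (major 2nd down). So we spell B dominant seventh flat nine:
root → B
3rd (major 3rd) → D#
5th (perfect 5th) → F#
7th (minor 7th) → A
9th (minor 9th) → C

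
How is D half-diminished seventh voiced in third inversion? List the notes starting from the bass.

C D F A-flat

D half-diminished seventh = D–F–A-flat–C; third inversion → seventh (C) lowest.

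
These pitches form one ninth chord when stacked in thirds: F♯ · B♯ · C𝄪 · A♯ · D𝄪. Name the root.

Arranged so that each adjacent pair is a third by letter name: B♯ – D𝄪 – F♯ – A♯ – C𝄪.
The bottom of that stack, B♯, is the root (this is B♯ dominant ninth flat five).

B♯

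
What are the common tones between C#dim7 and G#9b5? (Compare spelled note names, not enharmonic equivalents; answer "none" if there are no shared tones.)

none

C#dim7 = C♯, E, G, B♭.
G#9b5 = G♯, B♯, D, F♯, A♯.
Shared: none.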